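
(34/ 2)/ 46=17/ 46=0.37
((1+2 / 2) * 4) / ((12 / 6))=4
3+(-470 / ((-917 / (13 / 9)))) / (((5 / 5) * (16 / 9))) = 3.42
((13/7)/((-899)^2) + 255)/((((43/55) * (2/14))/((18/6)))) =238035401670/34752643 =6849.42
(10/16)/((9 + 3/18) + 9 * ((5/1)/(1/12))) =3/2636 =0.00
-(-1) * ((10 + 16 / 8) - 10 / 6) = 31 / 3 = 10.33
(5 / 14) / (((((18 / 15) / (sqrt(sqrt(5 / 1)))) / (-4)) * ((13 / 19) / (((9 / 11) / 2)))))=-1425 * 5^(1 / 4) / 2002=-1.06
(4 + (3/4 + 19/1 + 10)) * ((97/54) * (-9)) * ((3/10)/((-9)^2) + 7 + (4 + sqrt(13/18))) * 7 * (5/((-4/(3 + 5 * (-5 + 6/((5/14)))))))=1578675 * sqrt(26)/32 + 312682895/96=3508666.45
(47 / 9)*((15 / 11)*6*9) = 4230 / 11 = 384.55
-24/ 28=-6/ 7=-0.86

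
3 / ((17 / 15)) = 45 / 17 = 2.65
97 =97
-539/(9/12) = -2156/3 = -718.67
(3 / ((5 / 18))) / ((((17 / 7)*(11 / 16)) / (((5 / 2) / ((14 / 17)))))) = 216 / 11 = 19.64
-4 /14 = -2 /7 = -0.29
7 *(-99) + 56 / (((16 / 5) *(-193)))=-267533 / 386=-693.09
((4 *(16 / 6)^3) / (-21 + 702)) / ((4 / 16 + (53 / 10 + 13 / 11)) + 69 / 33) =450560 / 35689167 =0.01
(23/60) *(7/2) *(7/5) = 1127/600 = 1.88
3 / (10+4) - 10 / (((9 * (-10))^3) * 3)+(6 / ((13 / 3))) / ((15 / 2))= 7938901 / 19901700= 0.40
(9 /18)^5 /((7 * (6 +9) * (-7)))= -1 /23520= -0.00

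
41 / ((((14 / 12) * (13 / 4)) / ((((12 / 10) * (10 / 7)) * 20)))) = 236160 / 637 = 370.74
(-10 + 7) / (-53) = 3 / 53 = 0.06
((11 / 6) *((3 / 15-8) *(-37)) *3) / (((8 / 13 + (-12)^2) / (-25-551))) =-7428564 / 1175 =-6322.18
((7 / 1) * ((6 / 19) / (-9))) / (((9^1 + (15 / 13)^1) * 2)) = -91 / 7524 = -0.01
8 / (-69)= -8 / 69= -0.12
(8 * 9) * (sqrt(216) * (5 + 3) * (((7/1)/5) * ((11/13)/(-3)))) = -88704 * sqrt(6)/65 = -3342.76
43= 43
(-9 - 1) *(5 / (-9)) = 5.56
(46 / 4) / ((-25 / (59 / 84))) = -1357 / 4200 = -0.32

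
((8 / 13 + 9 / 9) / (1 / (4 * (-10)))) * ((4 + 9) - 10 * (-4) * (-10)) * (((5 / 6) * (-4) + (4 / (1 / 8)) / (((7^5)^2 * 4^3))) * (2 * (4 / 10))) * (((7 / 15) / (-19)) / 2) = 5830289136264 / 7119529235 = 818.91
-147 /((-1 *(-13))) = -147 /13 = -11.31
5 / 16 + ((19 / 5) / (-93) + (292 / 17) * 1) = 2206837 / 126480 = 17.45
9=9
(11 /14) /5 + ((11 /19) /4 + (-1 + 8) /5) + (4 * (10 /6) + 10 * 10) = 864781 /7980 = 108.37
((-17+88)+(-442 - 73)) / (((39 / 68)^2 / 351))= -6159168 / 13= -473782.15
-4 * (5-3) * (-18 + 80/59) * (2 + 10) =94272/59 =1597.83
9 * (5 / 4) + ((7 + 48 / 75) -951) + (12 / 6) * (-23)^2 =12589 / 100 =125.89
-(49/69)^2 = -2401/4761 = -0.50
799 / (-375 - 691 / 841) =-671959 / 316066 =-2.13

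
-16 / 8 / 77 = -2 / 77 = -0.03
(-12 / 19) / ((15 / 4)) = -0.17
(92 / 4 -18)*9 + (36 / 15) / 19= 4287 / 95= 45.13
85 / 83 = 1.02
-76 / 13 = -5.85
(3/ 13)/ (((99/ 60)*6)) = 10/ 429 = 0.02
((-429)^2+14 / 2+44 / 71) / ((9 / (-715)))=-9343228180 / 639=-14621640.34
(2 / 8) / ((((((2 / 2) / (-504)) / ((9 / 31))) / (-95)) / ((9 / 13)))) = 969570 / 403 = 2405.88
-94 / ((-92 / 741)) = 34827 / 46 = 757.11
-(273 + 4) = -277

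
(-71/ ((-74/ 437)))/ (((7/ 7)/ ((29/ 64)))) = 899783/ 4736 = 189.99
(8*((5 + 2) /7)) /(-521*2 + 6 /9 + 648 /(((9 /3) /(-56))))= -0.00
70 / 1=70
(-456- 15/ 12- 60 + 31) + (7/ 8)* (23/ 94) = -365499/ 752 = -486.04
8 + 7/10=8.70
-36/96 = -0.38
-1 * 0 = 0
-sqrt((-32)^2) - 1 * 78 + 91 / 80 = -8709 / 80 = -108.86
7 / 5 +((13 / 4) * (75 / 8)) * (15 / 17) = 76933 / 2720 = 28.28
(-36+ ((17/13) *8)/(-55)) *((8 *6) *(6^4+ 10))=-1622114688/715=-2268691.87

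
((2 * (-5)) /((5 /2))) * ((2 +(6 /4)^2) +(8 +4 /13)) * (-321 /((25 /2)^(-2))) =131008125 /52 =2519387.02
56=56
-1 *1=-1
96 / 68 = 24 / 17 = 1.41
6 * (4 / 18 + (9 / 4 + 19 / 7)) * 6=1307 / 7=186.71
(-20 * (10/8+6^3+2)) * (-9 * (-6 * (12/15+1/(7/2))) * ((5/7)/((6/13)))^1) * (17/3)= -110475690/49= -2254605.92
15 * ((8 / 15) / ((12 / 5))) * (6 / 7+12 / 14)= 40 / 7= 5.71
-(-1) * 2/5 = 2/5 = 0.40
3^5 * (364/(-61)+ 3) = -43983/61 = -721.03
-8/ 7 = -1.14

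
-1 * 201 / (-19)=201 / 19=10.58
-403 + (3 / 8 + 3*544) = 9835 / 8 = 1229.38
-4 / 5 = -0.80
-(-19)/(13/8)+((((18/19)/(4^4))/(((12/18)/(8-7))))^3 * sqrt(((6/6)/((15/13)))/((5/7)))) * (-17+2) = 152/13-19683 * sqrt(273)/115074924544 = 11.69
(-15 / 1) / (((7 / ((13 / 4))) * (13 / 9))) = -135 / 28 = -4.82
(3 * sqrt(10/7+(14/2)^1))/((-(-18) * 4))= sqrt(413)/168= 0.12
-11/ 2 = -5.50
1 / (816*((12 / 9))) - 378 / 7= -54.00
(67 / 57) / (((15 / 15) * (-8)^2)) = 67 / 3648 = 0.02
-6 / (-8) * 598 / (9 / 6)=299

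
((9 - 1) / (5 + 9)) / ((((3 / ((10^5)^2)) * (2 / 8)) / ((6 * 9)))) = 2880000000000 / 7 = 411428571428.57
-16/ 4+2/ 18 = -3.89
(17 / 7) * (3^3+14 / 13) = 6205 / 91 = 68.19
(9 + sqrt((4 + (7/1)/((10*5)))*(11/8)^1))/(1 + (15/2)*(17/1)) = 3*sqrt(253)/2570 + 18/257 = 0.09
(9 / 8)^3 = 1.42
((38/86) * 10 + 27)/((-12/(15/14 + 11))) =-32617/1032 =-31.61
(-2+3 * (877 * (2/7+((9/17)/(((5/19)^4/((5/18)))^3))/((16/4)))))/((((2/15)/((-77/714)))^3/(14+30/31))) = -535886147.77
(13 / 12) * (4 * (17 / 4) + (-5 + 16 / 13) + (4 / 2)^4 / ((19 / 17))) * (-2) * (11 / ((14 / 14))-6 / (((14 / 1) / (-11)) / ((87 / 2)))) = -245025 / 19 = -12896.05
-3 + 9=6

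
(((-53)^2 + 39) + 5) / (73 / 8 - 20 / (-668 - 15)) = 5196264 / 16673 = 311.66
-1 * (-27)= 27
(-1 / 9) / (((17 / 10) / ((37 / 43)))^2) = -136900 / 4809249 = -0.03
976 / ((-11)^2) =976 / 121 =8.07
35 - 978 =-943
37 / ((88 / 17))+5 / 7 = 4843 / 616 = 7.86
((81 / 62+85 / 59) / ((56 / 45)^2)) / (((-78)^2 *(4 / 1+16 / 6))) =104355 / 2386069504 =0.00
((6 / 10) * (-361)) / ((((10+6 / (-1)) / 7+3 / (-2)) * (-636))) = -2527 / 6890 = -0.37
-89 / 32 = -2.78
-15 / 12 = -5 / 4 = -1.25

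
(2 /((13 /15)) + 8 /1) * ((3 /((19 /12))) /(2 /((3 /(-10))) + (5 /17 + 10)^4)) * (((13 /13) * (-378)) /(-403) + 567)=276649689222648 /279909436832155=0.99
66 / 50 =33 / 25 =1.32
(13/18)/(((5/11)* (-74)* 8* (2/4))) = -143/26640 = -0.01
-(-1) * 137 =137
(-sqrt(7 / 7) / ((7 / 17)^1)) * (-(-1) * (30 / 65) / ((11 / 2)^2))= -408 / 11011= -0.04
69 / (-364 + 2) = -69 / 362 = -0.19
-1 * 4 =-4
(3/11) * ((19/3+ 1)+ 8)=46/11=4.18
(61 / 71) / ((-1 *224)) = -61 / 15904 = -0.00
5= 5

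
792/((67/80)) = 63360/67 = 945.67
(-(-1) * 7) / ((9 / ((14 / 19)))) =98 / 171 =0.57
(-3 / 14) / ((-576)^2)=-1 / 1548288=-0.00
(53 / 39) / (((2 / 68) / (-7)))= -12614 / 39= -323.44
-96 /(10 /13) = -124.80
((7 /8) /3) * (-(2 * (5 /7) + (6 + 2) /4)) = -1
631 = 631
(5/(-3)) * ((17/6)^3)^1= -24565/648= -37.91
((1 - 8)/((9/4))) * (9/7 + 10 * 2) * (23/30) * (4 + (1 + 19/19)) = -13708/45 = -304.62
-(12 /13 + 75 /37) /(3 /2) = -946 /481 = -1.97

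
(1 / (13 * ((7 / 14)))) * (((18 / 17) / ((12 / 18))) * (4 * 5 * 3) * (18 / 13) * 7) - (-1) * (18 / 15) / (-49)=142.07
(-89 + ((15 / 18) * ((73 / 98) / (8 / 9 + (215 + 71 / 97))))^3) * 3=-108770956147794759080055 / 407381858339151420928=-267.00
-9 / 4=-2.25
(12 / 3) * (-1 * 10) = -40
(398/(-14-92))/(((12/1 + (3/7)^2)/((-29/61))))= 0.15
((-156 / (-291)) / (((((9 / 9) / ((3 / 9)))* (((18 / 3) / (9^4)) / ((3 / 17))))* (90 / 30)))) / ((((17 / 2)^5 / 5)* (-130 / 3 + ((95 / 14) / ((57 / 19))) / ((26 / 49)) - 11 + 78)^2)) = 73802327040 / 44446788079261657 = 0.00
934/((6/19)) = 2957.67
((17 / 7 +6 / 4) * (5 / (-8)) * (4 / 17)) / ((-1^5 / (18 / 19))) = 2475 / 4522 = 0.55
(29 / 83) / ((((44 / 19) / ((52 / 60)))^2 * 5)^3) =6585362972888141 / 857534731416000000000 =0.00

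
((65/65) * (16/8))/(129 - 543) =-0.00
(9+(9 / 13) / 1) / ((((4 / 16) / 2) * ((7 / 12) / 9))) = 15552 / 13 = 1196.31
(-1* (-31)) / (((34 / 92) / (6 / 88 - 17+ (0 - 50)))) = -2099785 / 374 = -5614.40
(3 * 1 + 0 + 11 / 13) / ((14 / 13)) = 25 / 7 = 3.57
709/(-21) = -709/21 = -33.76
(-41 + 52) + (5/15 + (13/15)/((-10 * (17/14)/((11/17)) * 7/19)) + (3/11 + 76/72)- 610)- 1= -856132297/1430550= -598.46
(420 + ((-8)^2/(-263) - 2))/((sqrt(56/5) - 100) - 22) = -16755175/4889433 - 54935 * sqrt(70)/4889433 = -3.52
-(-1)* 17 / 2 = 17 / 2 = 8.50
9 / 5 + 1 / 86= 779 / 430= 1.81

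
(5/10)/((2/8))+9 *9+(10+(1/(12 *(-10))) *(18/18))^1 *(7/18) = 187673/2160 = 86.89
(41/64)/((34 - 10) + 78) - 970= -6332119/6528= -969.99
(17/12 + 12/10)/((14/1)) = 157/840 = 0.19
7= 7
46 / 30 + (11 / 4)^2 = 2183 / 240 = 9.10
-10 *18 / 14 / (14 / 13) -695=-34640 / 49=-706.94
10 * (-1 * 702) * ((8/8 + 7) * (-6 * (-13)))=-4380480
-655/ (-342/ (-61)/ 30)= -3504.82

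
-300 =-300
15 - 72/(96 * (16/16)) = 57/4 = 14.25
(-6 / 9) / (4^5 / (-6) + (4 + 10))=1 / 235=0.00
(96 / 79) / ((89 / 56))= 5376 / 7031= 0.76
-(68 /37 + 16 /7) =-1068 /259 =-4.12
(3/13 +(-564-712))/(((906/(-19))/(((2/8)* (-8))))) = -315115/5889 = -53.51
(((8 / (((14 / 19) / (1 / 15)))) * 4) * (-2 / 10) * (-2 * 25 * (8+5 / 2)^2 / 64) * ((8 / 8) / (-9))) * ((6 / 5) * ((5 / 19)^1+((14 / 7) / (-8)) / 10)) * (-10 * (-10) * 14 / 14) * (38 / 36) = -24073 / 144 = -167.17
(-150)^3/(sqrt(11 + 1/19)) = -112500* sqrt(3990)/7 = -1015175.04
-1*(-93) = 93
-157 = -157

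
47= 47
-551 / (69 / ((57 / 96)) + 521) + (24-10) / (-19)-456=-105263457 / 230033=-457.60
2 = 2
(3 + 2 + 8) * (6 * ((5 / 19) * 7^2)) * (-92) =-1758120 / 19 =-92532.63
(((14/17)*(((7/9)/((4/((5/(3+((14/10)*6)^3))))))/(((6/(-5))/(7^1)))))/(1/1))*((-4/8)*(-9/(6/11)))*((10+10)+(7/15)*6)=-44804375/30380904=-1.47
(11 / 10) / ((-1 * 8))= -11 / 80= -0.14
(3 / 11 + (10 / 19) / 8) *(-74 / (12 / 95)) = -52355 / 264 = -198.31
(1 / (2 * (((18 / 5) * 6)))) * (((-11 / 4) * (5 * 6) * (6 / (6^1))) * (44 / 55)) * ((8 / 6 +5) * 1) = -1045 / 108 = -9.68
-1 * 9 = -9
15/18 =5/6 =0.83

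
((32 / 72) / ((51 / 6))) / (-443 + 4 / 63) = -56 / 474385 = -0.00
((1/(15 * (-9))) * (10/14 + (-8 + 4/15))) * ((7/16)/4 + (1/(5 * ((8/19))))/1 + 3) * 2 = 845339/2268000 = 0.37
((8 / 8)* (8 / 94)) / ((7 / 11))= 44 / 329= 0.13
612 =612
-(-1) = 1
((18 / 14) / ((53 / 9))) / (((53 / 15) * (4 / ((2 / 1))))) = 1215 / 39326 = 0.03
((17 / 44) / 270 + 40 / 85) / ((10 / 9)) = 95329 / 224400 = 0.42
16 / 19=0.84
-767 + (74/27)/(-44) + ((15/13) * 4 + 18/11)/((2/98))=-3557731/7722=-460.73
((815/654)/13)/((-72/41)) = -33415/612144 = -0.05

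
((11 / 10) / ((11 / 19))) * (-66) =-627 / 5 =-125.40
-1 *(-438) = 438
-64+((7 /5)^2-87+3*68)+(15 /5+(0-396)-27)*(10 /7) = -13626 /25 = -545.04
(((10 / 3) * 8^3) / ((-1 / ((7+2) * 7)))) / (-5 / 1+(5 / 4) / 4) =114688 / 5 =22937.60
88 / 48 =11 / 6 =1.83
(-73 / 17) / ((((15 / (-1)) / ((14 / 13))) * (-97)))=-1022 / 321555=-0.00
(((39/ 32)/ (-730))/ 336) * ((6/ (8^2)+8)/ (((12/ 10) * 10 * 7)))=-481/ 1004666880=-0.00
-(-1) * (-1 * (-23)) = 23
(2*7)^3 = 2744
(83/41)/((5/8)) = 664/205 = 3.24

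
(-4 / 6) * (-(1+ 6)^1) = 14 / 3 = 4.67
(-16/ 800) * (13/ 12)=-13/ 600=-0.02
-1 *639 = -639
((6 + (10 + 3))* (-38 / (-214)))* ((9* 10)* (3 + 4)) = 227430 / 107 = 2125.51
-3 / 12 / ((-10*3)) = 1 / 120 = 0.01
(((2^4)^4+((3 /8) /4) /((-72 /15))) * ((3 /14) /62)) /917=50331633 /203764736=0.25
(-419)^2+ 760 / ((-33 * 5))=5793361 / 33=175556.39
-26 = -26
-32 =-32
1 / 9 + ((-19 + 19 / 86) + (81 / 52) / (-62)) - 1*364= -477481567 / 1247688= -382.69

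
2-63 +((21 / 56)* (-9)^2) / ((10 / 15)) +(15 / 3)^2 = 153 / 16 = 9.56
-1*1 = -1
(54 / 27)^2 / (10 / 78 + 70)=156 / 2735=0.06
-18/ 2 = -9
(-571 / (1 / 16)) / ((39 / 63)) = -191856 / 13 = -14758.15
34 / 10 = 17 / 5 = 3.40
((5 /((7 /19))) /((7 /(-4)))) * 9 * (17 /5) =-11628 /49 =-237.31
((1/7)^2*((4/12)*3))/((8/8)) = 1/49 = 0.02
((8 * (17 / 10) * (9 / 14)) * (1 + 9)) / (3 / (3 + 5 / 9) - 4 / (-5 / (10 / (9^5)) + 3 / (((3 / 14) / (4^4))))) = 1016037504 / 9807301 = 103.60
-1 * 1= -1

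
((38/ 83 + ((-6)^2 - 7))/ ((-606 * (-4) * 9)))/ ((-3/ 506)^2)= 52167335/ 1358046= 38.41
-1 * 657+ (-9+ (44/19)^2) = -238490/361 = -660.64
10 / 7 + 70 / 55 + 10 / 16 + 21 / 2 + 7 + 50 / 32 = 27583 / 1232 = 22.39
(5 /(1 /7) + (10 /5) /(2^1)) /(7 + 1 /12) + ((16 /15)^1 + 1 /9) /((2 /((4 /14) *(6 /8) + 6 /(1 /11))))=104899 /2380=44.08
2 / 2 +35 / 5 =8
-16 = -16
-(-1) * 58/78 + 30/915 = 1847/2379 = 0.78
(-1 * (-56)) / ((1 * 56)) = 1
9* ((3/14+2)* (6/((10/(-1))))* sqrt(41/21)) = -279* sqrt(861)/490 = -16.71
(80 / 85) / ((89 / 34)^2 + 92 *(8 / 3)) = 3264 / 874579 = 0.00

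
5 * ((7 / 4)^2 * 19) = 4655 / 16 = 290.94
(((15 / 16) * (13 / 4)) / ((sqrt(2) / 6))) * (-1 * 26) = -7605 * sqrt(2) / 32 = -336.10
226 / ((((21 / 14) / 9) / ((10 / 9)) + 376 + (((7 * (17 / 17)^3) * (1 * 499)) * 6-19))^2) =90400 / 181734247809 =0.00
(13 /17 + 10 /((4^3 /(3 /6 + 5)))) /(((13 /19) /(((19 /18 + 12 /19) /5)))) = 339853 /424320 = 0.80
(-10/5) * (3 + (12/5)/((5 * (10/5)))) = -162/25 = -6.48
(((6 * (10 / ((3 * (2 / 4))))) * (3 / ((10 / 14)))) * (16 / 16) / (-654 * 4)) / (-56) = 1 / 872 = 0.00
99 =99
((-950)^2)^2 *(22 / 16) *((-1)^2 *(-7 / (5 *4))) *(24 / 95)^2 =-25017300000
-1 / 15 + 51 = 50.93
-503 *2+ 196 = -810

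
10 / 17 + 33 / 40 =961 / 680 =1.41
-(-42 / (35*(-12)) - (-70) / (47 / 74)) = -51847 / 470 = -110.31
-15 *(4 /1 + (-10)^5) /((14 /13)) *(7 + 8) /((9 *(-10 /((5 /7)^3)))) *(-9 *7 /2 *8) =7312207500 /343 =21318389.21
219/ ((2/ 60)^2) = 197100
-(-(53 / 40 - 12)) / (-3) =427 / 120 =3.56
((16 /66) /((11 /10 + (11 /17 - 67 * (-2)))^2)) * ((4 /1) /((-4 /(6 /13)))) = -462400 /76154353847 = -0.00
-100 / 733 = -0.14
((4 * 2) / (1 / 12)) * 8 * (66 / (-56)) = -6336 / 7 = -905.14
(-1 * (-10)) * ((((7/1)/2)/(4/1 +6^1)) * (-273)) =-955.50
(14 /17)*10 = 140 /17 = 8.24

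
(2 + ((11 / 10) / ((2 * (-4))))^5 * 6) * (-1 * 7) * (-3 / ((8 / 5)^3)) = 68802653787 / 6710886400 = 10.25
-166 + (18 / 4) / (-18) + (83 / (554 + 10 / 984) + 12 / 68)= -3075390041 / 18534964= -165.92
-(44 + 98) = -142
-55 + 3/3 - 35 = -89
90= 90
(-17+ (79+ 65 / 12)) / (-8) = -809 / 96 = -8.43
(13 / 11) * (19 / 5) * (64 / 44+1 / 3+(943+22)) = 7880288 / 1815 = 4341.76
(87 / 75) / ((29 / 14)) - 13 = -311 / 25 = -12.44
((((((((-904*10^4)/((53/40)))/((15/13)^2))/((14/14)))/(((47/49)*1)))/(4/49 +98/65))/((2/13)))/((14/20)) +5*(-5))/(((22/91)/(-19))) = 3062395631047687025/1248334758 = 2453184621.69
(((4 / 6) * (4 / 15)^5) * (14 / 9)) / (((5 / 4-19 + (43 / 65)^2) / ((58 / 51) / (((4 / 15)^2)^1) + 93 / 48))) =-843994112 / 582738998625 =-0.00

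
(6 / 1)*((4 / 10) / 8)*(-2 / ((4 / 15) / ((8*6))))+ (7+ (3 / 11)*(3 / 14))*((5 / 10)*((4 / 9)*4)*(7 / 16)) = -41681 / 396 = -105.26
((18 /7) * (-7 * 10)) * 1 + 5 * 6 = -150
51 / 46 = 1.11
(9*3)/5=27/5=5.40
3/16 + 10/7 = 1.62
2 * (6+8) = 28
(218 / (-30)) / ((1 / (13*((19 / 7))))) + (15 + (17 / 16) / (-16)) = -241.48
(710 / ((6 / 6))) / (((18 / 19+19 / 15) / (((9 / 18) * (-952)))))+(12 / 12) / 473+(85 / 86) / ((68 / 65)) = -364467321527 / 2387704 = -152643.43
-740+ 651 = -89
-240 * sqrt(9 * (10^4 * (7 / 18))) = -12000 * sqrt(14) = -44899.89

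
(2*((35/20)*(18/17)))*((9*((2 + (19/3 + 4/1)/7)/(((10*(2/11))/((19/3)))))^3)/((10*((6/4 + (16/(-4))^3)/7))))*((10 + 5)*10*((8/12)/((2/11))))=-39066105975523/107100000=-364762.89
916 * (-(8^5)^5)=-34605501586468760125964288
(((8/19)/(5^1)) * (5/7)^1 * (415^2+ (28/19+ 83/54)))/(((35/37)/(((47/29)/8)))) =307291627921/138504870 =2218.63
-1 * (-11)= 11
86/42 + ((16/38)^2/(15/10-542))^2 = 6548385981547/3198048799701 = 2.05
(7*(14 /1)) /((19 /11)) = 1078 /19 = 56.74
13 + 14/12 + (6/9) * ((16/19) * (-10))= 325/38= 8.55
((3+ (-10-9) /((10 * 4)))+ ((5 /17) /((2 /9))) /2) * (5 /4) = 2167 /544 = 3.98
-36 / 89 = -0.40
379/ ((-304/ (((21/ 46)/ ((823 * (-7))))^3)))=10233/ 16494782157144448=0.00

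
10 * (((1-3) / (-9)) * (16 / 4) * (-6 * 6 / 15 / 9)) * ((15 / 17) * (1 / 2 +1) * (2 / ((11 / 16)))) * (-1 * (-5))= -25600 / 561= -45.63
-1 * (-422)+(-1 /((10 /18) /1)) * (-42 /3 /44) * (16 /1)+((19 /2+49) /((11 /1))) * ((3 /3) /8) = 380009 /880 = 431.83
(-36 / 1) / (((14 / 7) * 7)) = -18 / 7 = -2.57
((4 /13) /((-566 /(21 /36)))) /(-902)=7 /19910748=0.00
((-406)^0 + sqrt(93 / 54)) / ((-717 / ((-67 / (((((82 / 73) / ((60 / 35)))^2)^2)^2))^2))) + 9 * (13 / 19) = -12529.77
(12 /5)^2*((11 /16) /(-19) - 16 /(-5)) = 43281 /2375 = 18.22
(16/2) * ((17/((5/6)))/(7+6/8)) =3264/155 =21.06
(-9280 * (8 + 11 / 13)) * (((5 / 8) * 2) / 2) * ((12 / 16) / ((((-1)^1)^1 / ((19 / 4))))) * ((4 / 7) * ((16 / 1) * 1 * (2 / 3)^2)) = 742739.93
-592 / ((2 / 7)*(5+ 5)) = -1036 / 5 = -207.20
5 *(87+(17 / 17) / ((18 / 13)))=7895 / 18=438.61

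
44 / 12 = 11 / 3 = 3.67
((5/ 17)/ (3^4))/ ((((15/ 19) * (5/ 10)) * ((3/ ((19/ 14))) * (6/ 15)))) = 1805/ 173502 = 0.01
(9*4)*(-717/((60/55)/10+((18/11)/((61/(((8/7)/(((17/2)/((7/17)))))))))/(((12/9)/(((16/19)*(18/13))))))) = -1030285829430/4406203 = -233826.23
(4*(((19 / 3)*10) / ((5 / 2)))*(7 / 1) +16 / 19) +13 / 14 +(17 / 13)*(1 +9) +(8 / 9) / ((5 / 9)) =725.78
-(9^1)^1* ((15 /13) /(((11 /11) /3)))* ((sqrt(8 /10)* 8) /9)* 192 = -27648* sqrt(5) /13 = -4755.60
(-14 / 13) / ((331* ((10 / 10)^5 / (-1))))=14 / 4303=0.00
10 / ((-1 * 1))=-10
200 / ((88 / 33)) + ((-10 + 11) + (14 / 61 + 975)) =64125 / 61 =1051.23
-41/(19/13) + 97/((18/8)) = 2575/171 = 15.06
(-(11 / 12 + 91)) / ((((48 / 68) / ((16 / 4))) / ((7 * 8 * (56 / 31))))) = -14700784 / 279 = -52690.98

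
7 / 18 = 0.39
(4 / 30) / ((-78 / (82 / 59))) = -82 / 34515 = -0.00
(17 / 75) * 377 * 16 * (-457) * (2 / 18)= -46862608 / 675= -69426.09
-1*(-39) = 39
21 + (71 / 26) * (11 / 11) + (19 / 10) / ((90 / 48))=48251 / 1950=24.74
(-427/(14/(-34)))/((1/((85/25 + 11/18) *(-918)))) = -19092207/5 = -3818441.40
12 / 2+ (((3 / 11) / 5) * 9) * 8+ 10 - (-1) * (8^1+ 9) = 2031 / 55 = 36.93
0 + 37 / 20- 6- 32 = -723 / 20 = -36.15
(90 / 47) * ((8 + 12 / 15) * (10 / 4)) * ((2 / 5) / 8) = 99 / 47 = 2.11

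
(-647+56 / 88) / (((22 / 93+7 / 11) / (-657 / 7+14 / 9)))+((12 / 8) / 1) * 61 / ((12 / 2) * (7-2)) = 8544942311 / 125020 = 68348.60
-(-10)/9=10/9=1.11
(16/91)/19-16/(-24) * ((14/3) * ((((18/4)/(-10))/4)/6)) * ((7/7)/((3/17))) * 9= -205111/69160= -2.97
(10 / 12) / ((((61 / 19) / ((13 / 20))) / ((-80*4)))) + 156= 18668 / 183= 102.01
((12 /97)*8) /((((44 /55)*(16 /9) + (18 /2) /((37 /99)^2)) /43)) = 254305440 /393531037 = 0.65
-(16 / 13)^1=-16 / 13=-1.23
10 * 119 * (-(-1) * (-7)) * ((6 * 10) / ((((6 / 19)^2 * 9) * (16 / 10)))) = -37589125 / 108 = -348047.45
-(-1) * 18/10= 9/5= 1.80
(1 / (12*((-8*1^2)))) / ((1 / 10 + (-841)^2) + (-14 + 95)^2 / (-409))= -2045 / 138850276272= -0.00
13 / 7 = 1.86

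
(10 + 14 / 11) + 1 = 135 / 11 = 12.27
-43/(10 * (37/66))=-1419/185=-7.67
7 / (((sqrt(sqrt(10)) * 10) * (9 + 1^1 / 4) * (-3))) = -7 * 10^(3 / 4) / 2775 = -0.01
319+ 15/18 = 1919/6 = 319.83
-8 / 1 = -8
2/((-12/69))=-23/2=-11.50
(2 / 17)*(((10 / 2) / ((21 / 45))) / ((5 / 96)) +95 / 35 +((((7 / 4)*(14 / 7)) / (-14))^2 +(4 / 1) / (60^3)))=9851204 / 401625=24.53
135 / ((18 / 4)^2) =20 / 3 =6.67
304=304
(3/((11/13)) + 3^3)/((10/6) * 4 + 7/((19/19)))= 1008/451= 2.24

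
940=940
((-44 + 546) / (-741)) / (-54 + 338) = -251 / 105222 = -0.00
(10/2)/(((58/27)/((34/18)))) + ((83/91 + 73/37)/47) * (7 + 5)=47114439/9178442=5.13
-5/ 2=-2.50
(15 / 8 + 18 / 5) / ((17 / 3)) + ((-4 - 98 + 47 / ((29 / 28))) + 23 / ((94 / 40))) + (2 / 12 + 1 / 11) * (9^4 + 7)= 50340739763 / 30585720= 1645.89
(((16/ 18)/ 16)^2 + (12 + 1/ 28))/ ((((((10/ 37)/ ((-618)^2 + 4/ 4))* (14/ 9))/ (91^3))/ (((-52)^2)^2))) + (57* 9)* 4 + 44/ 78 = 7050191659102984137110/ 117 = 60258048368401573821.45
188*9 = 1692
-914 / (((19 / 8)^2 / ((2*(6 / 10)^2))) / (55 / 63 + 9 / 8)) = -775072 / 3325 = -233.10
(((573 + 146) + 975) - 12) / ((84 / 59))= 49619 / 42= 1181.40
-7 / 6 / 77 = -1 / 66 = -0.02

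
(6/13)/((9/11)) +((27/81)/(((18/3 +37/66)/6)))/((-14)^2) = 468061/827463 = 0.57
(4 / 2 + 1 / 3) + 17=58 / 3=19.33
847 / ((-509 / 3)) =-2541 / 509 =-4.99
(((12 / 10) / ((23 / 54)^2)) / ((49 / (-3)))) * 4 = -1.62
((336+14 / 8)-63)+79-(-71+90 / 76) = 32191 / 76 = 423.57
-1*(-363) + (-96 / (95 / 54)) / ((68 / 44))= 529221 / 1615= 327.69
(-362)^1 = -362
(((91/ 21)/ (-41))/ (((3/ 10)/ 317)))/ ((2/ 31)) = -638755/ 369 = -1731.04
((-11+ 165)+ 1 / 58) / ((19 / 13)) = 116129 / 1102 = 105.38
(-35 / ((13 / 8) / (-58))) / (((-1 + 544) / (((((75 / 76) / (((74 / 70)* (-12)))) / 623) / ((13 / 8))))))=-1015000 / 5741585889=-0.00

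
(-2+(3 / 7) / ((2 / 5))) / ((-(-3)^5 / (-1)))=13 / 3402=0.00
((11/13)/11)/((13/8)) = 8/169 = 0.05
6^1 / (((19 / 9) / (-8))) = -432 / 19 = -22.74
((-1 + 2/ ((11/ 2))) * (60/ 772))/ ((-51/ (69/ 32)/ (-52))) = -31395/ 288728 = -0.11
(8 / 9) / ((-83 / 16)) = -128 / 747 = -0.17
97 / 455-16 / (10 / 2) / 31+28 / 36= 112694 / 126945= 0.89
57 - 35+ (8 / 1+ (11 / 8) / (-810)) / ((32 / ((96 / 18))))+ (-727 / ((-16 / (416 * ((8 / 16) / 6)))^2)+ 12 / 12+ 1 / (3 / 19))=-131499731 / 38880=-3382.19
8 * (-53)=-424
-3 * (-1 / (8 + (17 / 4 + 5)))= 4 / 23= 0.17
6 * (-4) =-24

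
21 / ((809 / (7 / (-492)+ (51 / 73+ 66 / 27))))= 2359889 / 29056044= 0.08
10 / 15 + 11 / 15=7 / 5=1.40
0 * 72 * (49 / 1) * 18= 0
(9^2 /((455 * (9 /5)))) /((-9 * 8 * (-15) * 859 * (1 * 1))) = 1 /9380280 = 0.00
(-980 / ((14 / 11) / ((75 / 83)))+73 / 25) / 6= -1437691 / 12450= -115.48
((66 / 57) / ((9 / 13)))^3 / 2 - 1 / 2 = 18393445 / 10000422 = 1.84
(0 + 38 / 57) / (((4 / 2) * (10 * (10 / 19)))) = 19 / 300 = 0.06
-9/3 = -3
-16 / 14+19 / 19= -1 / 7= -0.14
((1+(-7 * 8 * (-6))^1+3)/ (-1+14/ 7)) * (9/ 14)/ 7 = 1530/ 49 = 31.22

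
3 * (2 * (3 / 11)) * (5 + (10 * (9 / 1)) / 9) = 270 / 11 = 24.55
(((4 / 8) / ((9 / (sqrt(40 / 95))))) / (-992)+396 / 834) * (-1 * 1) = -66 / 139+sqrt(38) / 169632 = -0.47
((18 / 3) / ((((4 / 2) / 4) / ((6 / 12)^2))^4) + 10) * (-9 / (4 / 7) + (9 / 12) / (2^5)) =-167079 / 1024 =-163.16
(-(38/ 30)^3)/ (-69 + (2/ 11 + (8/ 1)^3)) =-75449/ 16453125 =-0.00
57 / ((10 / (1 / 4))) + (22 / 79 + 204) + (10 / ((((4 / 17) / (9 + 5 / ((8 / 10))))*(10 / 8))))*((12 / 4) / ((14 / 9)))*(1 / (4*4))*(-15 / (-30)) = 83862181 / 353920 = 236.95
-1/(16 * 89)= -1/1424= -0.00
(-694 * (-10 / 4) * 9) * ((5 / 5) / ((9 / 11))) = 19085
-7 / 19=-0.37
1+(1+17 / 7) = 31 / 7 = 4.43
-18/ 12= -3/ 2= -1.50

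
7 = 7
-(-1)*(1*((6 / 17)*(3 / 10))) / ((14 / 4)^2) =36 / 4165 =0.01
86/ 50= 43/ 25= 1.72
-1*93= -93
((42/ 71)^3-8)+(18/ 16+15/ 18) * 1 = -50118983/ 8589864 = -5.83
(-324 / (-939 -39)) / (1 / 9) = 486 / 163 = 2.98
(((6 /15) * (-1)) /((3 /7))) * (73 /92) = -511 /690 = -0.74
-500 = -500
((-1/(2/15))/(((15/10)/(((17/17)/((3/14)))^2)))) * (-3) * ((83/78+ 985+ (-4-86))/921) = 317.82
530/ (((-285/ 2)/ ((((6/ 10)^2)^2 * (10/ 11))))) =-11448/ 26125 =-0.44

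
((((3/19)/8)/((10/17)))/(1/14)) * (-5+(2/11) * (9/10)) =-2499/1100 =-2.27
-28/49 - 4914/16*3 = -51629/56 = -921.95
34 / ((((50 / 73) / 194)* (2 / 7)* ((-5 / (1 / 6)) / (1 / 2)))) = -842639 / 1500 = -561.76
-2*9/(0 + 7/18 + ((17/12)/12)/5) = -480/11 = -43.64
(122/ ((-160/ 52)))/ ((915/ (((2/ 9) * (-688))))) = 4472/ 675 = 6.63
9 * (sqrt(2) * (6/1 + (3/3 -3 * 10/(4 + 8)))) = 57.28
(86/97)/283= 86/27451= 0.00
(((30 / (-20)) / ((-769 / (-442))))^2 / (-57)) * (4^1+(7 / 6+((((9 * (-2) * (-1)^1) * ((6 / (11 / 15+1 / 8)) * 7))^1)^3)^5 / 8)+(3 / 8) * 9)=-33997847799289615511573770222233836550887295481049159173141501109209684594608835 / 140040817756163600951549129577990100904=-242770988801893596583099800000000000000000.00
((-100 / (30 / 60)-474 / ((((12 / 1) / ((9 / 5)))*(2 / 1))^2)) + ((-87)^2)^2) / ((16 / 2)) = 45831646667 / 6400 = 7161194.79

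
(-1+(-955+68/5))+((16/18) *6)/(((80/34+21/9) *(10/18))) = -940.35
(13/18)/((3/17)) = 221/54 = 4.09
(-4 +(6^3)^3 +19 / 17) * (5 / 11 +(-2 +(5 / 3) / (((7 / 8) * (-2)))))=-98852091791 / 3927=-25172419.61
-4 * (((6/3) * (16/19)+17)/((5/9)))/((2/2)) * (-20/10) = 269.05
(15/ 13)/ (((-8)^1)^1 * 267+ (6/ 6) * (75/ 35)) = -35/ 64727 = -0.00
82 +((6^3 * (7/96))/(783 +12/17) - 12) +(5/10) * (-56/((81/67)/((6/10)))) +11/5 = 139868639/2398140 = 58.32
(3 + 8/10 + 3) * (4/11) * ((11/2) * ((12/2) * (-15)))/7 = -174.86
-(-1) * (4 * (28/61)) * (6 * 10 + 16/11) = 75712/671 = 112.83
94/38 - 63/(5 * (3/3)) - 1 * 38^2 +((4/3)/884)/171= -824293309/566865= -1454.13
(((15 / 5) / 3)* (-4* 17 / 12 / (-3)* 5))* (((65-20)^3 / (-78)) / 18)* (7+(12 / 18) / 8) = -903125 / 208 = -4341.95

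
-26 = -26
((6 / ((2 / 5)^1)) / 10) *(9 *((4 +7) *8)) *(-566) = -672408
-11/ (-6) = 11/ 6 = 1.83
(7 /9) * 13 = 91 /9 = 10.11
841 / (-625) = -841 / 625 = -1.35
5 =5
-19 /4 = -4.75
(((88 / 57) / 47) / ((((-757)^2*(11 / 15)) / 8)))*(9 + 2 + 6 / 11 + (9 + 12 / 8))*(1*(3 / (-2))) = -116400 / 5629060327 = -0.00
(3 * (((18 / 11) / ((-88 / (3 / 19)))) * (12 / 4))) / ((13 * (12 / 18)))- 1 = -239825 / 239096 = -1.00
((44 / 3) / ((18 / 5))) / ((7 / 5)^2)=2750 / 1323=2.08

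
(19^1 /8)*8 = 19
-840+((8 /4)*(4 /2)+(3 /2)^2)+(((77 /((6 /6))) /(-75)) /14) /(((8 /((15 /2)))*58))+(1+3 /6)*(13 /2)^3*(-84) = -328850731 /9280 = -35436.50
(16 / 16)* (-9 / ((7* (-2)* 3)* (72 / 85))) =85 / 336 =0.25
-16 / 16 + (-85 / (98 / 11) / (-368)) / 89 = -3208761 / 3209696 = -1.00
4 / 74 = 2 / 37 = 0.05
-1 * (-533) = 533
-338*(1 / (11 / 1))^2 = -338 / 121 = -2.79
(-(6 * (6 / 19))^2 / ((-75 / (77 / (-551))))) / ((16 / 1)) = -2079 / 4972775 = -0.00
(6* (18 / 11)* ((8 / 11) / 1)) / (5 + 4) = 96 / 121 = 0.79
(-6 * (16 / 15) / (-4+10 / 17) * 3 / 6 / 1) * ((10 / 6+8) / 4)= 34 / 15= 2.27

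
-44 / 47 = -0.94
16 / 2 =8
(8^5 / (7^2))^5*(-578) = -21836222616789239468130304 / 282475249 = -77303136094551206.04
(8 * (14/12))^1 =28/3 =9.33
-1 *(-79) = 79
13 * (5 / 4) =65 / 4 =16.25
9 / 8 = 1.12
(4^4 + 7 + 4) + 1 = 268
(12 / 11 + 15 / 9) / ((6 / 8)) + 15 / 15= 463 / 99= 4.68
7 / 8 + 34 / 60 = 173 / 120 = 1.44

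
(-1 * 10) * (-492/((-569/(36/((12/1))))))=-14760/569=-25.94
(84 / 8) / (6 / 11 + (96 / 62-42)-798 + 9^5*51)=2387 / 684423622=0.00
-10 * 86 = -860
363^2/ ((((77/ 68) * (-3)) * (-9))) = 4309.90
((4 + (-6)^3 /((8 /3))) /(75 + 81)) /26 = -0.02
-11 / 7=-1.57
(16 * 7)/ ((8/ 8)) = 112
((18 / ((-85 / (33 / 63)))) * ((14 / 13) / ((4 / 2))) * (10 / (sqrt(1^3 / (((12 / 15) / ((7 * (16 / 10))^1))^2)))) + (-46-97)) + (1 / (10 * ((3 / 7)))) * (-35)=-1403525 / 9282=-151.21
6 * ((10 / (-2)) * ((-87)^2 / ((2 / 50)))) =-5676750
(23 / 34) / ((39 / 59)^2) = 80063 / 51714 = 1.55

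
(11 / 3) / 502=11 / 1506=0.01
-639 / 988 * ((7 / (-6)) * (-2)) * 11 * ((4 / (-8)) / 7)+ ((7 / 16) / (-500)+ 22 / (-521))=1176330191 / 1029496000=1.14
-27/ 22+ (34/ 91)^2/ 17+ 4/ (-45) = -10722823/ 8198190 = -1.31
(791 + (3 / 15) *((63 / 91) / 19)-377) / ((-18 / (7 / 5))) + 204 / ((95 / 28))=344883 / 12350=27.93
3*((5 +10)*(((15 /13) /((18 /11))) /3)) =10.58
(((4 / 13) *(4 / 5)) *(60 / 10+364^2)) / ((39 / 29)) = 61480928 / 2535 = 24252.83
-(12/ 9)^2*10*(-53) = 8480/ 9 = 942.22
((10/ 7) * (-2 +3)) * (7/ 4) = 5/ 2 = 2.50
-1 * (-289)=289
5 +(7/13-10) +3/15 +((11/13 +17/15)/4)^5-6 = -92316123635807/9022419900000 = -10.23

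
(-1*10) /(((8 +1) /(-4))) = 4.44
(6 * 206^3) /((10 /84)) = 440587526.40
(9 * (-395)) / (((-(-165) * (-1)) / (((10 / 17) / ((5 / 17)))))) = 474 / 11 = 43.09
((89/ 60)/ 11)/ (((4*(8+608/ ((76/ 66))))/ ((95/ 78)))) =1691/ 22074624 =0.00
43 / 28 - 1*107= -2953 / 28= -105.46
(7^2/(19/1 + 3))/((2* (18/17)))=833/792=1.05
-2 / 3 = -0.67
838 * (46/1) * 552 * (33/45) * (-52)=-4057099904/5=-811419980.80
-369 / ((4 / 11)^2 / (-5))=223245 / 16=13952.81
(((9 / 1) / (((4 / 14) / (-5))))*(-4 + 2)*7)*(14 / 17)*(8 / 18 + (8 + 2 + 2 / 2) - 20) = -264110 / 17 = -15535.88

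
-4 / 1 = -4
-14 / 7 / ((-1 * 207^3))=2 / 8869743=0.00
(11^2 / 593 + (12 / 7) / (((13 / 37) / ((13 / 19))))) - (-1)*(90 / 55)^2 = 59359141 / 9543149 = 6.22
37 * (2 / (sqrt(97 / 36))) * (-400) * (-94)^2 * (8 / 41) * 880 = -11047686144000 * sqrt(97) / 3977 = -27359087219.29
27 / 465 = 9 / 155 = 0.06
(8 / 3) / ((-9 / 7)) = -56 / 27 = -2.07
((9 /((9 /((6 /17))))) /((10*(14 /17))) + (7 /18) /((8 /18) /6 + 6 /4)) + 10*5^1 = 11969 /238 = 50.29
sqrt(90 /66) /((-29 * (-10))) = sqrt(165) /3190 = 0.00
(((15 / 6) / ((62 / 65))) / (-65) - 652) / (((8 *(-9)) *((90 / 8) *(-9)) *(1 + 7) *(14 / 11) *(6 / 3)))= -296461 / 67495680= -0.00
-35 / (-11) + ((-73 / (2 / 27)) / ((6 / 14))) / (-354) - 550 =-540.32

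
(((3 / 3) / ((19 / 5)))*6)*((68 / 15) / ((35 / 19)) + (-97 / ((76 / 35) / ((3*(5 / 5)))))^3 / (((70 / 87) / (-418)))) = 15166532416577243 / 7682080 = 1974274209.14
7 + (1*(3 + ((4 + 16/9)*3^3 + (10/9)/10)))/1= 1495/9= 166.11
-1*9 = -9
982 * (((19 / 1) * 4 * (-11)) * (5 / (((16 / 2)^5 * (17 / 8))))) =-513095 / 8704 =-58.95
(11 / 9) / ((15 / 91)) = 1001 / 135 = 7.41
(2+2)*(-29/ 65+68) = 17564/ 65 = 270.22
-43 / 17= -2.53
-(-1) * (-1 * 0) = 0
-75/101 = -0.74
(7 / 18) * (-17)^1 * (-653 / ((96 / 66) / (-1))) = -2967.98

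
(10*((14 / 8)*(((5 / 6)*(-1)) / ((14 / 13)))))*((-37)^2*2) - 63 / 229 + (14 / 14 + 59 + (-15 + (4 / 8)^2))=-50882117 / 1374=-37032.11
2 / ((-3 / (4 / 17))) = -8 / 51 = -0.16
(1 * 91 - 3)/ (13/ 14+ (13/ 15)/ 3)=55440/ 767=72.28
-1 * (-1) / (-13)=-1 / 13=-0.08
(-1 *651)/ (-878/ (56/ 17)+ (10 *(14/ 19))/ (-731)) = 84389564/ 34552509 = 2.44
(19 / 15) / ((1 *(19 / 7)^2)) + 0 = 49 / 285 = 0.17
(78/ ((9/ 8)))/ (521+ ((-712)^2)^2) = 208/ 770976658971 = 0.00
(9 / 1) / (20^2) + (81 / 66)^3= 1.87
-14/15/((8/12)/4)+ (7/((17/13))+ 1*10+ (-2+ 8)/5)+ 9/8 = 8213/680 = 12.08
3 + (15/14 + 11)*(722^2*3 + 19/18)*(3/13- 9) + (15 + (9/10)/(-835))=-14514157726882/87675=-165544998.31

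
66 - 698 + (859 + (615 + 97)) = 939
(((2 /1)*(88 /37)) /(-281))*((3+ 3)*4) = -4224 /10397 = -0.41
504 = 504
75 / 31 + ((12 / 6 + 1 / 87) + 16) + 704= 1953790 / 2697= 724.43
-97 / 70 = -1.39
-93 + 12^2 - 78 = -27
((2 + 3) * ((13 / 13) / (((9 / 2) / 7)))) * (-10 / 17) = -700 / 153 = -4.58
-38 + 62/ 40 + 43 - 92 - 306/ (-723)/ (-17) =-85.47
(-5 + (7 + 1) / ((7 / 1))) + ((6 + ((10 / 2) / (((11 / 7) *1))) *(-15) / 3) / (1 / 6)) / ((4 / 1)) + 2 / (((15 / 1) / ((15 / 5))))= -14107 / 770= -18.32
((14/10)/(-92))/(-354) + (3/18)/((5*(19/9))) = 9797/618792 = 0.02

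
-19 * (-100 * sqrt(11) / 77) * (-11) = -900.23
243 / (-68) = -243 / 68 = -3.57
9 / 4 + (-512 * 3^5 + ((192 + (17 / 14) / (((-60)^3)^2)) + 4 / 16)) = -81139496255999983 / 653184000000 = -124221.50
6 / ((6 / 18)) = 18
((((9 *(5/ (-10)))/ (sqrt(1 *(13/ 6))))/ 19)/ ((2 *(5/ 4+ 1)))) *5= -5 *sqrt(78)/ 247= -0.18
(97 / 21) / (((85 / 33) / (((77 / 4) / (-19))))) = -11737 / 6460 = -1.82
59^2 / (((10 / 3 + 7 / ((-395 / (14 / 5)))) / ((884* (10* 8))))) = 74968888.57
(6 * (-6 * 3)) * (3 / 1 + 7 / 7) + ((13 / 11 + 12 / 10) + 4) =-23409 / 55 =-425.62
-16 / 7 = -2.29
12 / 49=0.24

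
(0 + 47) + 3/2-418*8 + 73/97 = -639181/194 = -3294.75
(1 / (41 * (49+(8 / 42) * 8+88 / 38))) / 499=399 / 431337097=0.00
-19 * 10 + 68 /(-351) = -190.19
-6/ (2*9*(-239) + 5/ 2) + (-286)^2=703363816/ 8599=81796.00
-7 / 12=-0.58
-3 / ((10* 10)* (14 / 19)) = -57 / 1400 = -0.04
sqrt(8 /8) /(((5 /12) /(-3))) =-36 /5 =-7.20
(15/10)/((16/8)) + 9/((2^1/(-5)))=-21.75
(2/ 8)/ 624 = 1/ 2496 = 0.00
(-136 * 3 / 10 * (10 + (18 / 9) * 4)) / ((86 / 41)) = -75276 / 215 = -350.12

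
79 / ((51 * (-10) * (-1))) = 79 / 510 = 0.15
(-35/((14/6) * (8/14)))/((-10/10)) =105/4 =26.25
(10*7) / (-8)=-35 / 4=-8.75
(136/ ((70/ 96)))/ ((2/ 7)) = 652.80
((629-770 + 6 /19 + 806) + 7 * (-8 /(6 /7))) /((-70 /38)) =-34199 /105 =-325.70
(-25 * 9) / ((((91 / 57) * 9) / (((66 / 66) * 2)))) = -2850 / 91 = -31.32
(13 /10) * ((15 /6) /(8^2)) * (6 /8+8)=455 /1024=0.44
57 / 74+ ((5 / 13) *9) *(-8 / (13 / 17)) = -443247 / 12506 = -35.44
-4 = -4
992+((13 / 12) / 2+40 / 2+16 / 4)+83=26389 / 24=1099.54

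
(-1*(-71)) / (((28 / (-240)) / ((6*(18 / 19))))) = -460080 / 133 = -3459.25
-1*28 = -28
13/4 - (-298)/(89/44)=53605/356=150.58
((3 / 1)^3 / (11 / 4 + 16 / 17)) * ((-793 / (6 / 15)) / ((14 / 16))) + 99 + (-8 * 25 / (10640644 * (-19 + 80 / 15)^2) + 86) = -18394090282948595 / 1122404390891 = -16388.11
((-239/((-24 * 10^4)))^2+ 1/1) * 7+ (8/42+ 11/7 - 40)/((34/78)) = -80.72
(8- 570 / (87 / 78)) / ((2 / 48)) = -350112 / 29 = -12072.83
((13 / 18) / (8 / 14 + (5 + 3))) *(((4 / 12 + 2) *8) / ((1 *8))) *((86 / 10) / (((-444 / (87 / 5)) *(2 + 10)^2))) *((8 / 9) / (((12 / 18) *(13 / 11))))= -672133 / 1294704000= -0.00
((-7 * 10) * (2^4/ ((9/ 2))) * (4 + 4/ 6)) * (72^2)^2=-31213486080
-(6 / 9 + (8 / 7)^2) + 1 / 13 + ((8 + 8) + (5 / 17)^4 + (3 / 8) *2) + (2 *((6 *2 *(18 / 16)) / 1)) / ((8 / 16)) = 43963633741 / 638434524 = 68.86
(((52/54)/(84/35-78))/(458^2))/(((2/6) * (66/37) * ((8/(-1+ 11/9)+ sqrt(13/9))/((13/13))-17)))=-45695/8467305096096+ 2405 * sqrt(13)/25401915288288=-0.00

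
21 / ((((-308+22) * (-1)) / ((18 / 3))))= 63 / 143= 0.44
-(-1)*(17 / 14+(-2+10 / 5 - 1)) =3 / 14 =0.21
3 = 3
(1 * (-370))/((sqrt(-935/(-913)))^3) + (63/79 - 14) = -6142 * sqrt(7055)/1445 - 1043/79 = -370.22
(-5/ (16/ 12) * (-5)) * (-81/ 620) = -1215/ 496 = -2.45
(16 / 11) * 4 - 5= 0.82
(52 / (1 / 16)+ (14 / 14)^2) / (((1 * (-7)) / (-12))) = 1428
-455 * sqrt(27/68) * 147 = -200655 * sqrt(51)/34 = -42145.98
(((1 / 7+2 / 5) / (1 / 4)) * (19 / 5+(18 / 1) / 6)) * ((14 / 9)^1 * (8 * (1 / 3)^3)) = 41344 / 6075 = 6.81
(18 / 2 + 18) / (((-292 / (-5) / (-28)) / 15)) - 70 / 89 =-1266685 / 6497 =-194.96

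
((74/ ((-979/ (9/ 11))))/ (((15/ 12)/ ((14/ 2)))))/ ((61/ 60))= -0.34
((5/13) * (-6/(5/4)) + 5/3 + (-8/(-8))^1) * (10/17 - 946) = -514304/663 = -775.72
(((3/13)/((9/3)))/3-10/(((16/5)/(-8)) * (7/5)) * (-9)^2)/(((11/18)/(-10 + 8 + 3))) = 2369292/1001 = 2366.93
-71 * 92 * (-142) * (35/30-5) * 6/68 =-5333378/17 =-313728.12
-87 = -87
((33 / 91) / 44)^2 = 9 / 132496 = 0.00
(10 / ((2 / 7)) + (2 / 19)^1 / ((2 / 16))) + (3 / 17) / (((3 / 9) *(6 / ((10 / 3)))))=11672 / 323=36.14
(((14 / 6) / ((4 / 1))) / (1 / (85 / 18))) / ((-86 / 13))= -7735 / 18576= -0.42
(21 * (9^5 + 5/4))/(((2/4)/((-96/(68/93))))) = -5535606636/17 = -325623919.76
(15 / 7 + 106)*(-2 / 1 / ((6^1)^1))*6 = -1514 / 7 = -216.29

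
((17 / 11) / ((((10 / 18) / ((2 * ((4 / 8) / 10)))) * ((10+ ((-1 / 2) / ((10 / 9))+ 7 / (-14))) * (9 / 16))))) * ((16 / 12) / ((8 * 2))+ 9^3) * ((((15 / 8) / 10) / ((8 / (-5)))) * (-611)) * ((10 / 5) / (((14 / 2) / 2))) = 90875863 / 55748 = 1630.12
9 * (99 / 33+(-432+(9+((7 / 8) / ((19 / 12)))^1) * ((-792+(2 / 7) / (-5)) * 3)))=-138419226 / 665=-208149.21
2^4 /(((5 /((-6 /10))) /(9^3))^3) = -167365651248 /15625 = -10711401.68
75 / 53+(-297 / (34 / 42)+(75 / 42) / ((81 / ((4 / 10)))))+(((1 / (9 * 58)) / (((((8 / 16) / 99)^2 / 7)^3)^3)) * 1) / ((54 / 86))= 399021062785346746996828263173479695886755104707185715 / 14815143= 26933325097526682462452660000000000000000000000.00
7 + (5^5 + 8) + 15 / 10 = 6283 / 2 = 3141.50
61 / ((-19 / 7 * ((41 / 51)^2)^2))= -2888740827 / 53689459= -53.80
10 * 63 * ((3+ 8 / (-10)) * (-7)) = -9702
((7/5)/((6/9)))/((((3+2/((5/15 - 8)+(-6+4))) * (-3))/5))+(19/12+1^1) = 431/324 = 1.33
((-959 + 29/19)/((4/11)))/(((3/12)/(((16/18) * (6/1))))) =-1067264/19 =-56171.79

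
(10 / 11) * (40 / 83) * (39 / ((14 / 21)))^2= 1368900 / 913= 1499.34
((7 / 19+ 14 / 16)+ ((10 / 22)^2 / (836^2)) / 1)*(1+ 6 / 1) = 736061809 / 84566416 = 8.70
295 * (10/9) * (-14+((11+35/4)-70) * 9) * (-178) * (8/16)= 244827875/18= 13601548.61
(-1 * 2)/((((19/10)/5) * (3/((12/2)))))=-200/19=-10.53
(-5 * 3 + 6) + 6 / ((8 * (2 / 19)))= -15 / 8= -1.88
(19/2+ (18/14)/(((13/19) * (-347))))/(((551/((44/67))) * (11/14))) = 126236/8764873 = 0.01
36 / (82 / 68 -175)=-0.21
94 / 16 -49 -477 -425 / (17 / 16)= -7361 / 8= -920.12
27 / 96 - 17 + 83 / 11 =-3229 / 352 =-9.17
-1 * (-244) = 244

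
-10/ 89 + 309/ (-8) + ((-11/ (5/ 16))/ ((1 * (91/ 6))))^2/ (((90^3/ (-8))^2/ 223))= -5268237837275846621/ 135998888878125000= -38.74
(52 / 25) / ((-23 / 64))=-3328 / 575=-5.79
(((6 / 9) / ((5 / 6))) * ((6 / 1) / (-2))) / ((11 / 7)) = -84 / 55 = -1.53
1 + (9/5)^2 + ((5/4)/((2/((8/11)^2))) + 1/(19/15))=308069/57475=5.36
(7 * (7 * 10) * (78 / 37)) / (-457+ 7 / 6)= -45864 / 20239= -2.27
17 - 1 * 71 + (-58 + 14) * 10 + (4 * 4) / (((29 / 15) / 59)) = -166 / 29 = -5.72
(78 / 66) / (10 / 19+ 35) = 247 / 7425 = 0.03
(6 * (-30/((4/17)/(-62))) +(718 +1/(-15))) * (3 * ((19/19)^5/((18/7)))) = 5055533/90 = 56172.59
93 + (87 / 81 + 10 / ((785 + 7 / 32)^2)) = 1603670244140 / 17046885483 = 94.07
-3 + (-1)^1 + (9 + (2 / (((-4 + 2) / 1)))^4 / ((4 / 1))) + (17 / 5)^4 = 347209 / 2500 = 138.88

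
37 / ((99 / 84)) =1036 / 33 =31.39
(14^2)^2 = 38416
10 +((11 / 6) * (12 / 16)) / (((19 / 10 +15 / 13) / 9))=22315 / 1588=14.05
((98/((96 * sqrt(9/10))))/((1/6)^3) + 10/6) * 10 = 50/3 + 735 * sqrt(10) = 2340.94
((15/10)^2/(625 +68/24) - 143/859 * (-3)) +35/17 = 281849453/110019002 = 2.56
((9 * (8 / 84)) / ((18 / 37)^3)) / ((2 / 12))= 50653 / 1134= 44.67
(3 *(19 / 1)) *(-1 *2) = -114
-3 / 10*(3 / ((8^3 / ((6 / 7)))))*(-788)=5319 / 4480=1.19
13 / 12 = 1.08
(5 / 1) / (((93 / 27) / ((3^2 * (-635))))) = -257175 / 31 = -8295.97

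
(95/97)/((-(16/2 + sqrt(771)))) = 760/68579 - 95 *sqrt(771)/68579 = -0.03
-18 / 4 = -9 / 2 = -4.50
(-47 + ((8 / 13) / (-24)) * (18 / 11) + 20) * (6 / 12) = -3867 / 286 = -13.52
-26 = -26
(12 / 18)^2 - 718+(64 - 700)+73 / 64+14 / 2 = -774959 / 576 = -1345.41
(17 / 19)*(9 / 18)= 17 / 38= 0.45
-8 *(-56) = 448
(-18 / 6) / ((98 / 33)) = -99 / 98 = -1.01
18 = 18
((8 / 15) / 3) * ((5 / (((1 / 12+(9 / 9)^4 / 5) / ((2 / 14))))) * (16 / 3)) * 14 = 5120 / 153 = 33.46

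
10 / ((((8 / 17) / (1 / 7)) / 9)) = 765 / 28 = 27.32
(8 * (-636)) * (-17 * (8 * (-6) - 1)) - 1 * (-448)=-4237856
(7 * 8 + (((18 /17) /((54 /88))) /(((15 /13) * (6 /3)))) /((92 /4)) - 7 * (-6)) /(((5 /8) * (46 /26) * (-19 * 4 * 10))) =-22423466 /192225375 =-0.12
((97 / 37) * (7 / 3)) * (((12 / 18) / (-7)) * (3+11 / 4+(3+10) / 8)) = -5723 / 1332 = -4.30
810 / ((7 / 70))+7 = 8107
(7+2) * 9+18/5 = 423/5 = 84.60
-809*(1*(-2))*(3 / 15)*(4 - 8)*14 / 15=-90608 / 75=-1208.11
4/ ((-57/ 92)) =-368/ 57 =-6.46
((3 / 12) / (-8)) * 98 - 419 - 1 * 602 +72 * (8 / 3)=-13313 / 16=-832.06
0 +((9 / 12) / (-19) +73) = 5545 / 76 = 72.96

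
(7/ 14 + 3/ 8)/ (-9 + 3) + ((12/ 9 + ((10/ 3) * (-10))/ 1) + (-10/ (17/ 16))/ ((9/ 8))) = -99173/ 2448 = -40.51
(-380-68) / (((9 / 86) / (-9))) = 38528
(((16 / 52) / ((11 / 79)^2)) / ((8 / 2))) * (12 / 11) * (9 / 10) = 337014 / 86515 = 3.90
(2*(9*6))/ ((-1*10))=-54/ 5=-10.80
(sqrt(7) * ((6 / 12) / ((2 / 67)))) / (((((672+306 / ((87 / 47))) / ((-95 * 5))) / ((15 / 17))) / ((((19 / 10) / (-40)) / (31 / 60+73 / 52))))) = 11998025 * sqrt(7) / 57858752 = 0.55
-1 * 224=-224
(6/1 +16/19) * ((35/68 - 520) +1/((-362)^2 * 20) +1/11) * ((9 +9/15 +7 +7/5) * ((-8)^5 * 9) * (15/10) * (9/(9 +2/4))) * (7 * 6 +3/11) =27569000745963900887040/24327565097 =1133241269154.54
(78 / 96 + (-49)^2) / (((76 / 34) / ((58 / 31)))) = 18945497 / 9424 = 2010.35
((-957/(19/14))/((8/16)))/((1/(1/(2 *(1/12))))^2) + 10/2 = -964561/19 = -50766.37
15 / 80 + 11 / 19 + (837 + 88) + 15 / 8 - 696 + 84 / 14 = 72243 / 304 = 237.64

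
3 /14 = 0.21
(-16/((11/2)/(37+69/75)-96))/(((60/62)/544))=85264384/908705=93.83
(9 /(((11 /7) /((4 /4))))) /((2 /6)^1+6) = 189 /209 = 0.90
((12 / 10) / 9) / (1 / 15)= 2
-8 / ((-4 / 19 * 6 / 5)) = 95 / 3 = 31.67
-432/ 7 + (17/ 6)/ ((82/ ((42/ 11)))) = -388831/ 6314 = -61.58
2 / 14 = 1 / 7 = 0.14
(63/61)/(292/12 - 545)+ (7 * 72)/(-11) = -4365837/95282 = -45.82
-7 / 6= -1.17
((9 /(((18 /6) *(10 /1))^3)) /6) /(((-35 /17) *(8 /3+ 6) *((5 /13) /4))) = -17 /525000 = -0.00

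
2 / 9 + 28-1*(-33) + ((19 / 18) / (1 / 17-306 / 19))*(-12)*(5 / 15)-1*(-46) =5013869 / 46647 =107.49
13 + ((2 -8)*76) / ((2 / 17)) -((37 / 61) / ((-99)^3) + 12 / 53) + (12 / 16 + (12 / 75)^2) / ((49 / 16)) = -53016497886537964 / 13724272918125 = -3862.97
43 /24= 1.79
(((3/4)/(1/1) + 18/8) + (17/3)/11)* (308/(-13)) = -3248/39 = -83.28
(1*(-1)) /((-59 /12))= 12 /59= 0.20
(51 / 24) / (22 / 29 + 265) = 0.01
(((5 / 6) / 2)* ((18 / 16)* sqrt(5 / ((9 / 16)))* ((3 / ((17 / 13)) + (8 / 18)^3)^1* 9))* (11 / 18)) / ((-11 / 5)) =-737975* sqrt(5) / 198288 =-8.32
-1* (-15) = 15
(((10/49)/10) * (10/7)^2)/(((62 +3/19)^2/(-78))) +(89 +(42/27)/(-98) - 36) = 1596883948574/30139390449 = 52.98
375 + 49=424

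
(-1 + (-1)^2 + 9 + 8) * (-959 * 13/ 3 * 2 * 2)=-847756/ 3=-282585.33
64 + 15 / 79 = 5071 / 79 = 64.19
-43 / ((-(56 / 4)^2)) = 43 / 196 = 0.22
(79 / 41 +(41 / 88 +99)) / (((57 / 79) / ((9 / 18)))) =28900175 / 411312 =70.26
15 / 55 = 3 / 11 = 0.27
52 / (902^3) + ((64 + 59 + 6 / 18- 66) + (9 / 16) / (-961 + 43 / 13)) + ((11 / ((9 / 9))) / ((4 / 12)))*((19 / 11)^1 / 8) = 1177861088659333 / 18273383119200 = 64.46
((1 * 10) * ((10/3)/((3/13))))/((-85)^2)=52/2601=0.02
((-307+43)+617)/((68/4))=353/17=20.76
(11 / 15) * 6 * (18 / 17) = 396 / 85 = 4.66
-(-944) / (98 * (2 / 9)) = 2124 / 49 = 43.35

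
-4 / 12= -1 / 3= -0.33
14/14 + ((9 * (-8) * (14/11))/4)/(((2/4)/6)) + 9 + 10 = -2804/11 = -254.91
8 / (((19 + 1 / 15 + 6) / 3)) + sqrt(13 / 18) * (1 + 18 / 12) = 45 / 47 + 5 * sqrt(26) / 12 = 3.08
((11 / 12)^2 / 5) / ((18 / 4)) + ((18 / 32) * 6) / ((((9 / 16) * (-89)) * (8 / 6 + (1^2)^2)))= 17063 / 2018520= 0.01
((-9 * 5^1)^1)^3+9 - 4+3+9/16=-1457863/16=-91116.44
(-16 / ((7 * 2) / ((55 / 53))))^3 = -1.67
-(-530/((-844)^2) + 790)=-281372455/356168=-790.00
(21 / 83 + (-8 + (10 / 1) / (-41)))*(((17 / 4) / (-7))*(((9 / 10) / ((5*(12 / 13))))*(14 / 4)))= 18028959 / 5444800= 3.31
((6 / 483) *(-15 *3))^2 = 8100 / 25921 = 0.31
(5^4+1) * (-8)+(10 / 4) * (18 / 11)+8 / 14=-385257 / 77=-5003.34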